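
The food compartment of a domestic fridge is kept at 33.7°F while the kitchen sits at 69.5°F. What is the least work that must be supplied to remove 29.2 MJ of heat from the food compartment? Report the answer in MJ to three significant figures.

In absolute terms T_C = 274.09 K and T_H = 293.98 K, so ΔT = 19.89 K.
The reversible limit is COP_R = T_C/ΔT = 13.78, so W_min = Q_C/COP = Q_C·ΔT/T_C.
W_min = 29.20 × 19.89/274.09 = 2.119 MJ.

2.12 MJ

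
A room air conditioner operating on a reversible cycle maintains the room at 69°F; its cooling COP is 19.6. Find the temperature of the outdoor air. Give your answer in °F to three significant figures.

COP_R = T_C/(T_H − T_C) gives T_H − T_C = T_C/COP.
With T_C = 293.71 K, T_H = 293.71 × (1 + 1/19.6) = 308.69 K.
Converting, 308.69 K = 95.97°F.

96.0 °F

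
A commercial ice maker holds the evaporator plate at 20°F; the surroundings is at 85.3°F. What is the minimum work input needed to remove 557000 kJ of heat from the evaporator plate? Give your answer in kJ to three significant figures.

75800 kJ

In absolute terms T_C = 266.48 K and T_H = 302.76 K, so ΔT = 36.28 K.
The reversible limit is COP_R = T_C/ΔT = 7.346, so W_min = Q_C/COP = Q_C·ΔT/T_C.
W_min = 557000 × 36.28/266.48 = 75830 kJ.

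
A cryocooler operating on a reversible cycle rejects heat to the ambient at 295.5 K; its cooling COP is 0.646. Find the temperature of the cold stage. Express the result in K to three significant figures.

116 K

For a Carnot refrigerator COP_R = T_C/(T_H − T_C), so T_C = COP·T_H/(1 + COP).
With T_H = 295.50 K, T_C = 0.646 × 295.50/1.646 = 115.97 K.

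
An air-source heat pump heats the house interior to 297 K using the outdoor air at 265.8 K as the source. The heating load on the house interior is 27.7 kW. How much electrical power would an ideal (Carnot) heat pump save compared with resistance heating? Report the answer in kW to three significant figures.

24.8 kW

The reservoir spacing is ΔT = 297 − 265.8 = 31.20 K.
COP_Carnot = T_H/ΔT = 297.00/31.20 = 9.519.
Resistance heating needs Ẇ_res = Q̇_H = 27.70 kW; the reversible heat pump needs only Ẇ_hp = Q̇_H/COP = 2.910 kW.
Saving = 27.70 − 2.910 = 24.79 kW.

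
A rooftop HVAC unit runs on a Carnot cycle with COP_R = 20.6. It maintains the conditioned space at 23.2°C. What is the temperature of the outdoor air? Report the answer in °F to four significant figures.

99.65 °F

COP_R = T_C/(T_H − T_C) gives T_H − T_C = T_C/COP.
With T_C = 296.35 K, T_H = 296.35 × (1 + 1/20.6) = 310.74 K.
Converting, 310.74 K = 99.65°F.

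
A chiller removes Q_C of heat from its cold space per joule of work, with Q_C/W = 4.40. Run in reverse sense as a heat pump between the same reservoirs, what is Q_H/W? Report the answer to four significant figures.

The first law on one cycle gives Q_H = Q_C + W, so Q_H/W = Q_C/W + 1.
COP_HP = COP_R + 1 = 4.40 + 1 = 5.40.

5.400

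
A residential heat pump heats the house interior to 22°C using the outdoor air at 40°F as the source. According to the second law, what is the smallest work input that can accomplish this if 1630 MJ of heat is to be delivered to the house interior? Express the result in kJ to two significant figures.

In absolute terms T_C = 277.59 K and T_H = 295.15 K, so ΔT = 17.56 K.
The reversible limit is COP_HP = T_H/ΔT = 16.81, so W_min = Q_H/COP = Q_H·ΔT/T_H.
W_min = 1630 × 17.56/295.15 = 96.95 MJ = 96950 kJ.

97000 kJ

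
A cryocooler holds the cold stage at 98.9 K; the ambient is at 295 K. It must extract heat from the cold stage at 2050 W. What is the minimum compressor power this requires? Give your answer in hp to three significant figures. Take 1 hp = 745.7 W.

5.45 hp

The reservoir spacing is ΔT = 295 − 98.9 = 196.1 K.
COP_Carnot = T_C/ΔT = 98.90/196.1 = 0.5043.
Ẇ_min = Q̇/COP_Carnot = 2050/0.5043 = 4065 W = 5.451 hp.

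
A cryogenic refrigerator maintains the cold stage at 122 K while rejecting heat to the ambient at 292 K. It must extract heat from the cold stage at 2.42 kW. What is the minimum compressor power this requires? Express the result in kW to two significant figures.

3.4 kW

The reservoir spacing is ΔT = 292 − 122 = 170.0 K.
COP_Carnot = T_C/ΔT = 122.00/170.0 = 0.7176.
Ẇ_min = Q̇/COP_Carnot = 2.420/0.7176 = 3.372 kW.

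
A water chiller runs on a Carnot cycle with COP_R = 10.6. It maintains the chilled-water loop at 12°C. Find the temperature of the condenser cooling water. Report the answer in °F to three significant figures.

COP_R = T_C/(T_H − T_C) gives T_H − T_C = T_C/COP.
With T_C = 285.15 K, T_H = 285.15 × (1 + 1/10.6) = 312.05 K.
Converting, 312.05 K = 102.02°F.

102 °F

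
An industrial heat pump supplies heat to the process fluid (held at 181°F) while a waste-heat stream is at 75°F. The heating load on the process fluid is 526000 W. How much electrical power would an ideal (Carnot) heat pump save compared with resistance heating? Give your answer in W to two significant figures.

In absolute terms T_C = 297.04 K and T_H = 355.93 K, so ΔT = 58.89 K.
COP_Carnot = T_H/ΔT = 355.93/58.89 = 6.044.
Resistance heating needs Ẇ_res = Q̇_H = 526000 W; the reversible heat pump needs only Ẇ_hp = Q̇_H/COP = 87030 W.
Saving = 526000 − 87030 = 439000 W.

440000 W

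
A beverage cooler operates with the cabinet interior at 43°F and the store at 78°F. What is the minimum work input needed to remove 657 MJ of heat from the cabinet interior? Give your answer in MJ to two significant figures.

In absolute terms T_C = 279.26 K and T_H = 298.71 K, so ΔT = 19.44 K.
The reversible limit is COP_R = T_C/ΔT = 14.36, so W_min = Q_C/COP = Q_C·ΔT/T_C.
W_min = 657.0 × 19.44/279.26 = 45.75 MJ.

46 MJ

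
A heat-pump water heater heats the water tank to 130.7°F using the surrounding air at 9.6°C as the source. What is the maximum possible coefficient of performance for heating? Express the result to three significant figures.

In absolute terms T_C = 282.75 K and T_H = 327.98 K, so ΔT = 45.23 K.
For a reversible cycle, COP_Carnot = T_H/ΔT = 327.98/45.23 = 7.251.

7.25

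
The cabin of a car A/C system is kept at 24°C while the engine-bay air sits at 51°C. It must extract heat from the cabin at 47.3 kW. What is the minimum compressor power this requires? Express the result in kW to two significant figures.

In absolute terms T_C = 297.15 K and T_H = 324.15 K, so ΔT = 27.00 K.
COP_Carnot = T_C/ΔT = 297.15/27.00 = 11.01.
Ẇ_min = Q̇/COP_Carnot = 47.30/11.01 = 4.298 kW.

4.3 kW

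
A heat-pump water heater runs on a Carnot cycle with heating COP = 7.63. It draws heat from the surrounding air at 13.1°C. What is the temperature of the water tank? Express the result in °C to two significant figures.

56 °C

COP_HP = T_H/(T_H − T_C) rearranges to T_H = COP·T_C/(COP − 1).
With T_C = 286.25 K, T_H = 7.63 × 286.25/6.630 = 329.42 K.
Converting, 329.42 K = 56.27°C.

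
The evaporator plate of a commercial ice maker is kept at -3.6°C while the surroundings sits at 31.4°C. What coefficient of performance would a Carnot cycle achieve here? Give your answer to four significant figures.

In absolute terms T_C = 269.55 K and T_H = 304.55 K, so ΔT = 35.00 K.
For a reversible cycle, COP_Carnot = T_C/ΔT = 269.55/35.00 = 7.701.

7.701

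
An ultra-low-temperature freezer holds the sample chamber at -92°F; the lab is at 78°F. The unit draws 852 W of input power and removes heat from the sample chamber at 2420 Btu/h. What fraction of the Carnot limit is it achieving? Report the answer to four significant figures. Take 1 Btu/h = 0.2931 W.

0.3849

Converting, Q̇_C = 2420 Btu/h = 709.3 W, so COP_actual = Q̇_C/Ẇ = 709.3/852.0 = 0.8325.
In absolute terms T_C = 204.26 K and T_H = 298.71 K, so ΔT = 94.44 K.
COP_Carnot = T_C/ΔT = 204.26/94.44 = 2.163.
η_II = COP_actual/COP_Carnot = 0.8325/2.163 = 0.3849.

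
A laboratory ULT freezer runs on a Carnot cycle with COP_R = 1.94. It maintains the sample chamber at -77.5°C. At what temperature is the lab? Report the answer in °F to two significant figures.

COP_R = T_C/(T_H − T_C) gives T_H − T_C = T_C/COP.
With T_C = 195.65 K, T_H = 195.65 × (1 + 1/1.94) = 296.50 K.
Converting, 296.50 K = 74.03°F.

74 °F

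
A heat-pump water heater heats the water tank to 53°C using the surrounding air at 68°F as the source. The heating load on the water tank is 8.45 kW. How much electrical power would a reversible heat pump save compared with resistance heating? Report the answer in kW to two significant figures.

7.6 kW

In absolute terms T_C = 293.15 K and T_H = 326.15 K, so ΔT = 33.00 K.
COP_Carnot = T_H/ΔT = 326.15/33.00 = 9.883.
Resistance heating needs Ẇ_res = Q̇_H = 8.450 kW; the reversible heat pump needs only Ẇ_hp = Q̇_H/COP = 0.8550 kW.
Saving = 8.450 − 0.8550 = 7.595 kW.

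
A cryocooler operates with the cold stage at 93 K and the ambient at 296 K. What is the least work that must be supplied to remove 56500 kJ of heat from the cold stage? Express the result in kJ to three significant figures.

123000 kJ

The reservoir spacing is ΔT = 296 − 93 = 203.0 K.
The reversible limit is COP_R = T_C/ΔT = 0.4581, so W_min = Q_C/COP = Q_C·ΔT/T_C.
W_min = 56500 × 203.0/93.00 = 123300 kJ.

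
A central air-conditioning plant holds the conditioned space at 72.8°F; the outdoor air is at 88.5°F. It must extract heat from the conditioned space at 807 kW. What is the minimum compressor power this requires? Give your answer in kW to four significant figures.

In absolute terms T_C = 295.82 K and T_H = 304.54 K, so ΔT = 8.722 K.
COP_Carnot = T_C/ΔT = 295.82/8.722 = 33.92.
Ẇ_min = Q̇/COP_Carnot = 807.0/33.92 = 23.79 kW.

23.79 kW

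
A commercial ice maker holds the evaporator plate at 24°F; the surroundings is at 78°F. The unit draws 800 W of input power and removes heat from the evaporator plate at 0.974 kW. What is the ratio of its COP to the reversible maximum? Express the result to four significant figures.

0.1359

Converting, Q̇_C = 0.9740 kW = 974.0 W, so COP_actual = Q̇_C/Ẇ = 974.0/800.0 = 1.218.
In absolute terms T_C = 268.71 K and T_H = 298.71 K, so ΔT = 30.00 K.
COP_Carnot = T_C/ΔT = 268.71/30.00 = 8.957.
η_II = COP_actual/COP_Carnot = 1.218/8.957 = 0.1359.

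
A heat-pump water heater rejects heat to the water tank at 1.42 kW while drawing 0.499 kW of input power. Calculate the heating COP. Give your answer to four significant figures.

The first law gives Q̇_H = Q̇_C + Ẇ, so the three rates are Q̇_C = 0.9210, Q̇_H = 1.420, Ẇ = 0.4990 kW.
COP_HP = Q̇_H/Ẇ = 1.420/0.4990 = 2.846.

2.846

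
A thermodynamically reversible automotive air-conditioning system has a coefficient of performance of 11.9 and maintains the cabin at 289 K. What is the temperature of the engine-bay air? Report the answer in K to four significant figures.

313.3 K

COP_R = T_C/(T_H − T_C) gives T_H − T_C = T_C/COP.
With T_C = 289.00 K, T_H = 289.00 × (1 + 1/11.9) = 313.29 K.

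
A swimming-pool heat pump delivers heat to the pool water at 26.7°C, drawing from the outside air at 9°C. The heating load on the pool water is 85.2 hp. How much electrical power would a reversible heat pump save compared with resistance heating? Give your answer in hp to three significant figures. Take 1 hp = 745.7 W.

80.2 hp

In absolute terms T_C = 282.15 K and T_H = 299.85 K, so ΔT = 17.70 K.
COP_Carnot = T_H/ΔT = 299.85/17.70 = 16.94.
Resistance heating needs Ẇ_res = Q̇_H = 85.20 hp; the reversible heat pump needs only Ẇ_hp = Q̇_H/COP = 5.029 hp.
Saving = 85.20 − 5.029 = 80.17 hp.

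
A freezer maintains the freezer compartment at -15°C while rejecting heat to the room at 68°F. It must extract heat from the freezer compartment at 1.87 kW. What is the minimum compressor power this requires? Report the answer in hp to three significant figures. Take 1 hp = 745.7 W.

0.340 hp

In absolute terms T_C = 258.15 K and T_H = 293.15 K, so ΔT = 35.00 K.
COP_Carnot = T_C/ΔT = 258.15/35.00 = 7.376.
Ẇ_min = Q̇/COP_Carnot = 1.870/7.376 = 0.2535 kW = 0.3400 hp.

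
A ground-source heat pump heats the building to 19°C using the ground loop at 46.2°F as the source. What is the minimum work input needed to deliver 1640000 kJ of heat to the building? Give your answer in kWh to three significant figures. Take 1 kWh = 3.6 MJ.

17.3 kWh

In absolute terms T_C = 281.04 K and T_H = 292.15 K, so ΔT = 11.11 K.
The reversible limit is COP_HP = T_H/ΔT = 26.29, so W_min = Q_H/COP = Q_H·ΔT/T_H.
W_min = 1640000 × 11.11/292.15 = 62370 kJ = 17.33 kWh.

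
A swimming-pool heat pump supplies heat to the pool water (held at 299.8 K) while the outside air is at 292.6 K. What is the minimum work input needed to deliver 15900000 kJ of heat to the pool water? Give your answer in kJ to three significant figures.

The reservoir spacing is ΔT = 299.8 − 292.6 = 7.200 K.
The reversible limit is COP_HP = T_H/ΔT = 41.64, so W_min = Q_H/COP = Q_H·ΔT/T_H.
W_min = 15900000 × 7.200/299.80 = 381900 kJ.

382000 kJ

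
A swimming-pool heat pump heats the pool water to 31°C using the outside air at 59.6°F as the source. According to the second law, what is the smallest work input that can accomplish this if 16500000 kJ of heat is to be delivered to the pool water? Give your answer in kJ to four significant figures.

In absolute terms T_C = 288.48 K and T_H = 304.15 K, so ΔT = 15.67 K.
The reversible limit is COP_HP = T_H/ΔT = 19.41, so W_min = Q_H/COP = Q_H·ΔT/T_H.
W_min = 16500000 × 15.67/304.15 = 849900 kJ.

849900 kJ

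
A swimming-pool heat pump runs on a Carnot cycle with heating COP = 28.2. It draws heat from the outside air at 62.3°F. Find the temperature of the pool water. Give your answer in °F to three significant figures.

81.5 °F

COP_HP = T_H/(T_H − T_C) rearranges to T_H = COP·T_C/(COP − 1).
With T_C = 289.98 K, T_H = 28.2 × 289.98/27.20 = 300.64 K.
Converting, 300.64 K = 81.49°F.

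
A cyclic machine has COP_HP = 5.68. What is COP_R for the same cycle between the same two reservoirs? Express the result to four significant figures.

Since Q_H = Q_C + W for any cycle, COP_R = Q_C/W = Q_H/W − 1.
COP_R = 5.68 − 1 = 4.68.

4.680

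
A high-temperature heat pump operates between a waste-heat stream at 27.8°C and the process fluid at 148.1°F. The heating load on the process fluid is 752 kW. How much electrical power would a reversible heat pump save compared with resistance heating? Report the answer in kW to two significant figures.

In absolute terms T_C = 300.95 K and T_H = 337.65 K, so ΔT = 36.70 K.
COP_Carnot = T_H/ΔT = 337.65/36.70 = 9.200.
Resistance heating needs Ẇ_res = Q̇_H = 752.0 kW; the reversible heat pump needs only Ẇ_hp = Q̇_H/COP = 81.74 kW.
Saving = 752.0 − 81.74 = 670.3 kW.

670 kW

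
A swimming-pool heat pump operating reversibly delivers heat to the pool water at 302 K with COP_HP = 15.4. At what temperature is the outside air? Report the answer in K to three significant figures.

COP_HP = T_H/(T_H − T_C) gives T_H − T_C = T_H/COP.
With T_H = 302.00 K, T_C = 302.00 × (1 − 1/15.4) = 282.39 K.

282 K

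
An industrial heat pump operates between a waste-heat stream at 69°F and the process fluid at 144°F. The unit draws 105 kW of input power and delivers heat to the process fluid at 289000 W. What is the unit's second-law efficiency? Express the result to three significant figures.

0.342

Converting, Q̇_H = 289000 W = 289.0 kW, so COP_actual = Q̇_H/Ẇ = 289.0/105.0 = 2.752.
In absolute terms T_C = 293.71 K and T_H = 335.37 K, so ΔT = 41.67 K.
COP_Carnot = T_H/ΔT = 335.37/41.67 = 8.049.
η_II = COP_actual/COP_Carnot = 2.752/8.049 = 0.3420.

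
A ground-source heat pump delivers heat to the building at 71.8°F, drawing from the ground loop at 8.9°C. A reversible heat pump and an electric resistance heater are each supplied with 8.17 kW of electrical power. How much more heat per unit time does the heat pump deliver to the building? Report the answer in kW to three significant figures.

174 kW

In absolute terms T_C = 282.05 K and T_H = 295.26 K, so ΔT = 13.21 K.
COP_Carnot = T_H/ΔT = 295.26/13.21 = 22.35.
The heat pump delivers Q̇_H = COP × Ẇ = 182.6 kW; the resistance heater delivers Ẇ = 8.170 kW.
Extra = (COP − 1)·Ẇ = 174.4 kW.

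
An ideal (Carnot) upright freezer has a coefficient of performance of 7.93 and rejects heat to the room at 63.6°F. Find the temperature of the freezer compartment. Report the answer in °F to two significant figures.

For a Carnot refrigerator COP_R = T_C/(T_H − T_C), so T_C = COP·T_H/(1 + COP).
With T_H = 290.71 K, T_C = 7.93 × 290.71/8.930 = 258.15 K.
Converting, 258.15 K = 5.00°F.

5.0 °F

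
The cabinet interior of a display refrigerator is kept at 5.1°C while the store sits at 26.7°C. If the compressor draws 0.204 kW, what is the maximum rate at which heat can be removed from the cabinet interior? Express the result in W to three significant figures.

In absolute terms T_C = 278.25 K and T_H = 299.85 K, so ΔT = 21.60 K.
COP_Carnot = T_C/ΔT = 278.25/21.60 = 12.88.
Q̇_max = COP_Carnot × Ẇ = 12.88 × 0.2040 kW = 2.628 kW = 2628 W.

2630 W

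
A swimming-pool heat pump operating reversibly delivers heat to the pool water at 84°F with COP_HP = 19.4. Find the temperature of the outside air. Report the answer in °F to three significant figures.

COP_HP = T_H/(T_H − T_C) gives T_H − T_C = T_H/COP.
With T_H = 302.04 K, T_C = 302.04 × (1 − 1/19.4) = 286.47 K.
Converting, 286.47 K = 55.98°F.

56.0 °F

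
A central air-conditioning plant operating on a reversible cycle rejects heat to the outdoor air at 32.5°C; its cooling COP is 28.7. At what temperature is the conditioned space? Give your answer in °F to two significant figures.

72 °F

For a Carnot refrigerator COP_R = T_C/(T_H − T_C), so T_C = COP·T_H/(1 + COP).
With T_H = 305.65 K, T_C = 28.7 × 305.65/29.70 = 295.36 K.
Converting, 295.36 K = 71.98°F.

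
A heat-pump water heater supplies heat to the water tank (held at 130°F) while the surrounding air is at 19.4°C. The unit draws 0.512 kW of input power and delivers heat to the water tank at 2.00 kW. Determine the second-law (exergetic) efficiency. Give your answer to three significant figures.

0.418

COP_actual = Q̇_H/Ẇ = 2.000/0.5120 = 3.906.
In absolute terms T_C = 292.55 K and T_H = 327.59 K, so ΔT = 35.04 K.
COP_Carnot = T_H/ΔT = 327.59/35.04 = 9.348.
η_II = COP_actual/COP_Carnot = 3.906/9.348 = 0.4179.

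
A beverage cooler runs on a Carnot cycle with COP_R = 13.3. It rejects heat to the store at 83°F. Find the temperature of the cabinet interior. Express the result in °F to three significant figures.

45.1 °F

For a Carnot refrigerator COP_R = T_C/(T_H − T_C), so T_C = COP·T_H/(1 + COP).
With T_H = 301.48 K, T_C = 13.3 × 301.48/14.30 = 280.40 K.
Converting, 280.40 K = 45.05°F.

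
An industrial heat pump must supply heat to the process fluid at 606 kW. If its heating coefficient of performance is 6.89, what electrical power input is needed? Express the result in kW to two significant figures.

88 kW

Ẇ = Q̇_H/COP_HP = 606.0/6.89 = 87.95 kW.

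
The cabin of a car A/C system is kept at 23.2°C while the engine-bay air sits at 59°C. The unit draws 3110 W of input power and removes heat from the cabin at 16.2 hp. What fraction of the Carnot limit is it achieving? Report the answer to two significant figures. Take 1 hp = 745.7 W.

Converting, Q̇_C = 16.20 hp = 12080 W, so COP_actual = Q̇_C/Ẇ = 12080/3110 = 3.884.
In absolute terms T_C = 296.35 K and T_H = 332.15 K, so ΔT = 35.80 K.
COP_Carnot = T_C/ΔT = 296.35/35.80 = 8.278.
η_II = COP_actual/COP_Carnot = 3.884/8.278 = 0.4692.

0.47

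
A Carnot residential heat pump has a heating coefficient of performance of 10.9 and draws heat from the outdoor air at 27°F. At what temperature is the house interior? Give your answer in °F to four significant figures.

76.16 °F

COP_HP = T_H/(T_H − T_C) rearranges to T_H = COP·T_C/(COP − 1).
With T_C = 270.37 K, T_H = 10.9 × 270.37/9.900 = 297.68 K.
Converting, 297.68 K = 76.16°F.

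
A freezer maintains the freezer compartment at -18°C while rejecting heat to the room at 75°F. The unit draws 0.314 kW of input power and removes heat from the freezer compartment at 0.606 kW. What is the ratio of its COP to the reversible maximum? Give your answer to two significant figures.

COP_actual = Q̇_C/Ẇ = 0.6060/0.3140 = 1.930.
In absolute terms T_C = 255.15 K and T_H = 297.04 K, so ΔT = 41.89 K.
COP_Carnot = T_C/ΔT = 255.15/41.89 = 6.091.
η_II = COP_actual/COP_Carnot = 1.930/6.091 = 0.3168.

0.32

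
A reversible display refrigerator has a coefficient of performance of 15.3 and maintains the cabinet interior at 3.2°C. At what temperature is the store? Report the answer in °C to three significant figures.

COP_R = T_C/(T_H − T_C) gives T_H − T_C = T_C/COP.
With T_C = 276.35 K, T_H = 276.35 × (1 + 1/15.3) = 294.41 K.
Converting, 294.41 K = 21.26°C.

21.3 °C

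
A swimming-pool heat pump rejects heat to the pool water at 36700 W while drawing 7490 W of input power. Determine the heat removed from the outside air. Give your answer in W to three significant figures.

For a cyclic device the first law requires Q̇_H = Q̇_C + Ẇ.
Q̇_C = Q̇_H − Ẇ = 29210 W.

29200 W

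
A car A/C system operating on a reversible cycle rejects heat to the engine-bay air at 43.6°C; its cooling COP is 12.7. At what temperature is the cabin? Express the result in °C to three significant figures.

For a Carnot refrigerator COP_R = T_C/(T_H − T_C), so T_C = COP·T_H/(1 + COP).
With T_H = 316.75 K, T_C = 12.7 × 316.75/13.70 = 293.63 K.
Converting, 293.63 K = 20.48°C.

20.5 °C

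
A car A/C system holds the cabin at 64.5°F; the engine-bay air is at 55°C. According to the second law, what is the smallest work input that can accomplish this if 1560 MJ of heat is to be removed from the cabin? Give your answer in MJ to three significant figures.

198 MJ

In absolute terms T_C = 291.21 K and T_H = 328.15 K, so ΔT = 36.94 K.
The reversible limit is COP_R = T_C/ΔT = 7.882, so W_min = Q_C/COP = Q_C·ΔT/T_C.
W_min = 1560 × 36.94/291.21 = 197.9 MJ.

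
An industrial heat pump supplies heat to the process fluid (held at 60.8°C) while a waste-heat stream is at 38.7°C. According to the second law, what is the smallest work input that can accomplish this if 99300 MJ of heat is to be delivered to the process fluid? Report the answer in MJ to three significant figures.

In absolute terms T_C = 311.85 K and T_H = 333.95 K, so ΔT = 22.10 K.
The reversible limit is COP_HP = T_H/ΔT = 15.11, so W_min = Q_H/COP = Q_H·ΔT/T_H.
W_min = 99300 × 22.10/333.95 = 6571 MJ.

6570 MJ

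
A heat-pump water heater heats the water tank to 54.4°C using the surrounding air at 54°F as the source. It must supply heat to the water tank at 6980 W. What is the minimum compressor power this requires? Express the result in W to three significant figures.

In absolute terms T_C = 285.37 K and T_H = 327.55 K, so ΔT = 42.18 K.
COP_Carnot = T_H/ΔT = 327.55/42.18 = 7.766.
Ẇ_min = Q̇/COP_Carnot = 6980/7.766 = 898.8 W.

899 W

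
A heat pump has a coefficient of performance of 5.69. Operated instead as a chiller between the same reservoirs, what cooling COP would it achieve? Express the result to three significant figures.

4.69

Since Q_H = Q_C + W for any cycle, COP_R = Q_C/W = Q_H/W − 1.
COP_R = 5.69 − 1 = 4.69.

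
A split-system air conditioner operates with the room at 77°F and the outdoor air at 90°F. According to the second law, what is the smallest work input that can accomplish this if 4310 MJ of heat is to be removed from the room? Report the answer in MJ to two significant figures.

100 MJ

In absolute terms T_C = 298.15 K and T_H = 305.37 K, so ΔT = 7.222 K.
The reversible limit is COP_R = T_C/ΔT = 41.28, so W_min = Q_C/COP = Q_C·ΔT/T_C.
W_min = 4310 × 7.222/298.15 = 104.4 MJ.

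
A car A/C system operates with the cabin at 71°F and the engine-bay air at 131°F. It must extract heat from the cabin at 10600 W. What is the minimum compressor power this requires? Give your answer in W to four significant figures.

1198 W

In absolute terms T_C = 294.82 K and T_H = 328.15 K, so ΔT = 33.33 K.
COP_Carnot = T_C/ΔT = 294.82/33.33 = 8.845.
Ẇ_min = Q̇/COP_Carnot = 10600/8.845 = 1198 W.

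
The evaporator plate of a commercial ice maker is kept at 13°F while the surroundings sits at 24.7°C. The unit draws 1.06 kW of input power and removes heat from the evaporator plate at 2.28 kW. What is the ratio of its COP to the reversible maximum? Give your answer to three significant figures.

COP_actual = Q̇_C/Ẇ = 2.280/1.060 = 2.151.
In absolute terms T_C = 262.59 K and T_H = 297.85 K, so ΔT = 35.26 K.
COP_Carnot = T_C/ΔT = 262.59/35.26 = 7.448.
η_II = COP_actual/COP_Carnot = 2.151/7.448 = 0.2888.

0.289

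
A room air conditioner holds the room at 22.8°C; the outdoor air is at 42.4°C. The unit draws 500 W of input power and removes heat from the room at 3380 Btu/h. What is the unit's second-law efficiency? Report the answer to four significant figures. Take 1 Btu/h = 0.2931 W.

Converting, Q̇_C = 3380 Btu/h = 990.7 W, so COP_actual = Q̇_C/Ẇ = 990.7/500.0 = 1.981.
In absolute terms T_C = 295.95 K and T_H = 315.55 K, so ΔT = 19.60 K.
COP_Carnot = T_C/ΔT = 295.95/19.60 = 15.10.
η_II = COP_actual/COP_Carnot = 1.981/15.10 = 0.1312.

0.1312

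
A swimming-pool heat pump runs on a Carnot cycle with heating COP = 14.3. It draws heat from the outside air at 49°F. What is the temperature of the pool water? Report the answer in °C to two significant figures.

31 °C

COP_HP = T_H/(T_H − T_C) rearranges to T_H = COP·T_C/(COP − 1).
With T_C = 282.59 K, T_H = 14.3 × 282.59/13.30 = 303.84 K.
Converting, 303.84 K = 30.69°C.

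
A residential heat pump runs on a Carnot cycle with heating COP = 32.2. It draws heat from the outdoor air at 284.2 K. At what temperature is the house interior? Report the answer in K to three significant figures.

COP_HP = T_H/(T_H − T_C) rearranges to T_H = COP·T_C/(COP − 1).
With T_C = 284.20 K, T_H = 32.2 × 284.20/31.20 = 293.31 K.

293 K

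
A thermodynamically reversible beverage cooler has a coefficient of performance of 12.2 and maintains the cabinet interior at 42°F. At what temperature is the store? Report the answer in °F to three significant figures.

83.1 °F

COP_R = T_C/(T_H − T_C) gives T_H − T_C = T_C/COP.
With T_C = 278.71 K, T_H = 278.71 × (1 + 1/12.2) = 301.55 K.
Converting, 301.55 K = 83.12°F.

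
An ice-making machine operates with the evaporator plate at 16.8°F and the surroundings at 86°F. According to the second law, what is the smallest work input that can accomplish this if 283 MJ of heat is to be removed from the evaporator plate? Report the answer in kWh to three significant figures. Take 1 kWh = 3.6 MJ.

11.4 kWh

In absolute terms T_C = 264.71 K and T_H = 303.15 K, so ΔT = 38.44 K.
The reversible limit is COP_R = T_C/ΔT = 6.885, so W_min = Q_C/COP = Q_C·ΔT/T_C.
W_min = 283.0 × 38.44/264.71 = 41.10 MJ = 11.42 kWh.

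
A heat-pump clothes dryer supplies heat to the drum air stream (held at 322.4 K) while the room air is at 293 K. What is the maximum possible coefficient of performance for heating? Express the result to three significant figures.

11.0

The reservoir spacing is ΔT = 322.4 − 293 = 29.40 K.
For a reversible cycle, COP_Carnot = T_H/ΔT = 322.40/29.40 = 10.97.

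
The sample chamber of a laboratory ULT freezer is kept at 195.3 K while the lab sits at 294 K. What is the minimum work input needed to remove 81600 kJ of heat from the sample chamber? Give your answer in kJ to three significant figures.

The reservoir spacing is ΔT = 294 − 195.3 = 98.70 K.
The reversible limit is COP_R = T_C/ΔT = 1.979, so W_min = Q_C/COP = Q_C·ΔT/T_C.
W_min = 81600 × 98.70/195.30 = 41240 kJ.

41200 kJ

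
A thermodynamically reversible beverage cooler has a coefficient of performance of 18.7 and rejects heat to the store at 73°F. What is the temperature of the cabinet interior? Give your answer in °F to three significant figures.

For a Carnot refrigerator COP_R = T_C/(T_H − T_C), so T_C = COP·T_H/(1 + COP).
With T_H = 295.93 K, T_C = 18.7 × 295.93/19.70 = 280.91 K.
Converting, 280.91 K = 45.96°F.

46.0 °F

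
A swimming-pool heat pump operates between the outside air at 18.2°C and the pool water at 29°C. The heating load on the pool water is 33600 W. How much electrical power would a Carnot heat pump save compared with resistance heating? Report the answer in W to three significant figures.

32400 W

In absolute terms T_C = 291.35 K and T_H = 302.15 K, so ΔT = 10.80 K.
COP_Carnot = T_H/ΔT = 302.15/10.80 = 27.98.
Resistance heating needs Ẇ_res = Q̇_H = 33600 W; the reversible heat pump needs only Ẇ_hp = Q̇_H/COP = 1201 W.
Saving = 33600 − 1201 = 32400 W.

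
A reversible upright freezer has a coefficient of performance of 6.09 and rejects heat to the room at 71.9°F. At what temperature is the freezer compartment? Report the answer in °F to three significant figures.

For a Carnot refrigerator COP_R = T_C/(T_H − T_C), so T_C = COP·T_H/(1 + COP).
With T_H = 295.32 K, T_C = 6.09 × 295.32/7.090 = 253.66 K.
Converting, 253.66 K = -3.07°F.

-3.07 °F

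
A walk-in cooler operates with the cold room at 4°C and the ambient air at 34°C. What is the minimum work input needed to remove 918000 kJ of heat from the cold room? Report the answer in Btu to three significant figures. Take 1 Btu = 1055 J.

In absolute terms T_C = 277.15 K and T_H = 307.15 K, so ΔT = 30.00 K.
The reversible limit is COP_R = T_C/ΔT = 9.238, so W_min = Q_C/COP = Q_C·ΔT/T_C.
W_min = 918000 × 30.00/277.15 = 99370 kJ = 94190 Btu.

94200 Btu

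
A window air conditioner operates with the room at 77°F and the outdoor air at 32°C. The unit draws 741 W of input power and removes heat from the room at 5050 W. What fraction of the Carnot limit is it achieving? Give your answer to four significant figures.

0.1600

COP_actual = Q̇_C/Ẇ = 5050/741.0 = 6.815.
In absolute terms T_C = 298.15 K and T_H = 305.15 K, so ΔT = 7.000 K.
COP_Carnot = T_C/ΔT = 298.15/7.000 = 42.59.
η_II = COP_actual/COP_Carnot = 6.815/42.59 = 0.1600.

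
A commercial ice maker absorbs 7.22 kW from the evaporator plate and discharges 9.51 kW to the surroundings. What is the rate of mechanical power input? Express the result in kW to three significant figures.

For a cyclic device the first law requires Q̇_H = Q̇_C + Ẇ.
Ẇ = Q̇_H − Q̇_C = 2.290 kW.

2.29 kW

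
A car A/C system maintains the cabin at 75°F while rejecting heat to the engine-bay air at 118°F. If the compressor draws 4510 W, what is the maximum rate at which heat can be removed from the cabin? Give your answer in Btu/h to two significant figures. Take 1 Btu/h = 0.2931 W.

In absolute terms T_C = 297.04 K and T_H = 320.93 K, so ΔT = 23.89 K.
COP_Carnot = T_C/ΔT = 297.04/23.89 = 12.43.
Q̇_max = COP_Carnot × Ẇ = 12.43 × 4510 W = 56080 W = 191300 Btu/h.

190000 Btu/h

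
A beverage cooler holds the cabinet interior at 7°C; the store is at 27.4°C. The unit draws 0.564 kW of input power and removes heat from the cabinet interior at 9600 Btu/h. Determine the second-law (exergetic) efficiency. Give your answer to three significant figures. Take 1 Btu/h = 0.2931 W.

Converting, Q̇_C = 9600 Btu/h = 2.814 kW, so COP_actual = Q̇_C/Ẇ = 2.814/0.5640 = 4.989.
In absolute terms T_C = 280.15 K and T_H = 300.55 K, so ΔT = 20.40 K.
COP_Carnot = T_C/ΔT = 280.15/20.40 = 13.73.
η_II = COP_actual/COP_Carnot = 4.989/13.73 = 0.3633.

0.363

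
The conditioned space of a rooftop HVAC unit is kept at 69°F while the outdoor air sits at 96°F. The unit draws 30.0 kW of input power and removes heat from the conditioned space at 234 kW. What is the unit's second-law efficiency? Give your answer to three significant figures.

COP_actual = Q̇_C/Ẇ = 234.0/30.00 = 7.800.
In absolute terms T_C = 293.71 K and T_H = 308.71 K, so ΔT = 15.00 K.
COP_Carnot = T_C/ΔT = 293.71/15.00 = 19.58.
η_II = COP_actual/COP_Carnot = 7.800/19.58 = 0.3984.

0.398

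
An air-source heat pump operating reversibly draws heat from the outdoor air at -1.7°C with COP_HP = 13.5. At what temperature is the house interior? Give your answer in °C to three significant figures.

20.0 °C

COP_HP = T_H/(T_H − T_C) rearranges to T_H = COP·T_C/(COP − 1).
With T_C = 271.45 K, T_H = 13.5 × 271.45/12.50 = 293.17 K.
Converting, 293.17 K = 20.02°C.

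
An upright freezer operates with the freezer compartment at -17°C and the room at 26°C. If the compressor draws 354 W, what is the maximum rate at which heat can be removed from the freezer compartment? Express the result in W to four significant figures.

2109 W

In absolute terms T_C = 256.15 K and T_H = 299.15 K, so ΔT = 43.00 K.
COP_Carnot = T_C/ΔT = 256.15/43.00 = 5.957.
Q̇_max = COP_Carnot × Ẇ = 5.957 × 354.0 W = 2109 W.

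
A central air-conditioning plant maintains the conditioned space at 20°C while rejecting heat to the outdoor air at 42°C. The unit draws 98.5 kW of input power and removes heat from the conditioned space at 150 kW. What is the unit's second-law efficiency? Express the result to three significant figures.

0.114

COP_actual = Q̇_C/Ẇ = 150.0/98.50 = 1.523.
In absolute terms T_C = 293.15 K and T_H = 315.15 K, so ΔT = 22.00 K.
COP_Carnot = T_C/ΔT = 293.15/22.00 = 13.33.
η_II = COP_actual/COP_Carnot = 1.523/13.33 = 0.1143.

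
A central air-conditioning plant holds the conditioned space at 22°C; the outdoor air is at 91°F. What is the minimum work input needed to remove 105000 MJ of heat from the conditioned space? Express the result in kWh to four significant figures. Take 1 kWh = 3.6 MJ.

1065 kWh

In absolute terms T_C = 295.15 K and T_H = 305.93 K, so ΔT = 10.78 K.
The reversible limit is COP_R = T_C/ΔT = 27.39, so W_min = Q_C/COP = Q_C·ΔT/T_C.
W_min = 105000 × 10.78/295.15 = 3834 MJ = 1065 kWh.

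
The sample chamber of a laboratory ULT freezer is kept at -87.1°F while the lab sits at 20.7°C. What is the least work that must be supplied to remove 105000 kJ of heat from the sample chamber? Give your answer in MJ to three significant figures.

In absolute terms T_C = 206.98 K and T_H = 293.85 K, so ΔT = 86.87 K.
The reversible limit is COP_R = T_C/ΔT = 2.383, so W_min = Q_C/COP = Q_C·ΔT/T_C.
W_min = 105000 × 86.87/206.98 = 44070 kJ = 44.07 MJ.

44.1 MJ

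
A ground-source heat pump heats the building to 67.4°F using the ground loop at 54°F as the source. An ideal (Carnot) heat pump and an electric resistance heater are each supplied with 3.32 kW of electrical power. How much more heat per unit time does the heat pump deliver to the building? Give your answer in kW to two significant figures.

In absolute terms T_C = 285.37 K and T_H = 292.82 K, so ΔT = 7.444 K.
COP_Carnot = T_H/ΔT = 292.82/7.444 = 39.33.
The heat pump delivers Q̇_H = COP × Ẇ = 130.6 kW; the resistance heater delivers Ẇ = 3.320 kW.
Extra = (COP − 1)·Ẇ = 127.3 kW.

130 kW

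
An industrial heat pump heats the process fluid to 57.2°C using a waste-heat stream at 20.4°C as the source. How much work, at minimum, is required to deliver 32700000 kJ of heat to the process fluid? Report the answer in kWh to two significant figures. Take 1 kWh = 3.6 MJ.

In absolute terms T_C = 293.55 K and T_H = 330.35 K, so ΔT = 36.80 K.
The reversible limit is COP_HP = T_H/ΔT = 8.977, so W_min = Q_H/COP = Q_H·ΔT/T_H.
W_min = 32700000 × 36.80/330.35 = 3643000 kJ = 1012 kWh.

1000 kWh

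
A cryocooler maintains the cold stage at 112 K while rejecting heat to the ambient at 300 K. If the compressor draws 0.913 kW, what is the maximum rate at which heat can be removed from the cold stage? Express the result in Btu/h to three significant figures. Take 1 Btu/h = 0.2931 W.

1860 Btu/h

The reservoir spacing is ΔT = 300 − 112 = 188.0 K.
COP_Carnot = T_C/ΔT = 112.00/188.0 = 0.5957.
Q̇_max = COP_Carnot × Ẇ = 0.5957 × 0.9130 kW = 0.5439 kW = 1856 Btu/h.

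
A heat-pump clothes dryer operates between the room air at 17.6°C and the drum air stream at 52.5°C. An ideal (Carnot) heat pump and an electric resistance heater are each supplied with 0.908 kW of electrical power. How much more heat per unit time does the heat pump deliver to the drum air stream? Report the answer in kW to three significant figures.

In absolute terms T_C = 290.75 K and T_H = 325.65 K, so ΔT = 34.90 K.
COP_Carnot = T_H/ΔT = 325.65/34.90 = 9.331.
The heat pump delivers Q̇_H = COP × Ẇ = 8.472 kW; the resistance heater delivers Ẇ = 0.9080 kW.
Extra = (COP − 1)·Ẇ = 7.564 kW.

7.56 kW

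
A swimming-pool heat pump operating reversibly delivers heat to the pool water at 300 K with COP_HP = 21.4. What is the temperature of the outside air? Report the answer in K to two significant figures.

290 K

COP_HP = T_H/(T_H − T_C) gives T_H − T_C = T_H/COP.
With T_H = 300.00 K, T_C = 300.00 × (1 − 1/21.4) = 285.98 K.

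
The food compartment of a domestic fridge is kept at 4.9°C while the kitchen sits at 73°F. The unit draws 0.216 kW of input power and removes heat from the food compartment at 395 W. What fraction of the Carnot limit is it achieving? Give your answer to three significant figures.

Converting, Q̇_C = 395.0 W = 0.3950 kW, so COP_actual = Q̇_C/Ẇ = 0.3950/0.2160 = 1.829.
In absolute terms T_C = 278.05 K and T_H = 295.93 K, so ΔT = 17.88 K.
COP_Carnot = T_C/ΔT = 278.05/17.88 = 15.55.
η_II = COP_actual/COP_Carnot = 1.829/15.55 = 0.1176.

0.118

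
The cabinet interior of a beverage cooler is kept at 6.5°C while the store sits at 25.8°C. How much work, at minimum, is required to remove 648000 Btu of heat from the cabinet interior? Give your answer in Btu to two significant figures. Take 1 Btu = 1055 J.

In absolute terms T_C = 279.65 K and T_H = 298.95 K, so ΔT = 19.30 K.
The reversible limit is COP_R = T_C/ΔT = 14.49, so W_min = Q_C/COP = Q_C·ΔT/T_C.
W_min = 648000 × 19.30/279.65 = 44720 Btu.

45000 Btu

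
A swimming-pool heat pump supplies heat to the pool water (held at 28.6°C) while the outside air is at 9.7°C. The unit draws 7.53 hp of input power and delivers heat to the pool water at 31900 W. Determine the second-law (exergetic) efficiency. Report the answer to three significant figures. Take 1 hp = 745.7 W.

Converting, Q̇_H = 31900 W = 42.78 hp, so COP_actual = Q̇_H/Ẇ = 42.78/7.530 = 5.681.
In absolute terms T_C = 282.85 K and T_H = 301.75 K, so ΔT = 18.90 K.
COP_Carnot = T_H/ΔT = 301.75/18.90 = 15.97.
η_II = COP_actual/COP_Carnot = 5.681/15.97 = 0.3558.

0.356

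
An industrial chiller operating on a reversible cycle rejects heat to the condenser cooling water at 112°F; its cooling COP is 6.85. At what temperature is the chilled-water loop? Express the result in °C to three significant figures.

For a Carnot refrigerator COP_R = T_C/(T_H − T_C), so T_C = COP·T_H/(1 + COP).
With T_H = 317.59 K, T_C = 6.85 × 317.59/7.850 = 277.14 K.
Converting, 277.14 K = 3.99°C.

3.99 °C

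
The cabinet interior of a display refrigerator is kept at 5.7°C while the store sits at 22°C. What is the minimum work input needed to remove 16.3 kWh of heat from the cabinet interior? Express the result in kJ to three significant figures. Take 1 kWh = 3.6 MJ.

3430 kJ

In absolute terms T_C = 278.85 K and T_H = 295.15 K, so ΔT = 16.30 K.
The reversible limit is COP_R = T_C/ΔT = 17.11, so W_min = Q_C/COP = Q_C·ΔT/T_C.
W_min = 16.30 × 16.30/278.85 = 0.9528 kWh = 3430 kJ.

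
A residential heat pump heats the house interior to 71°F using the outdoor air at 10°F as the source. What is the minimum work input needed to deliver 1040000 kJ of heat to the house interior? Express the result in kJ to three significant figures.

120000 kJ

In absolute terms T_C = 260.93 K and T_H = 294.82 K, so ΔT = 33.89 K.
The reversible limit is COP_HP = T_H/ΔT = 8.700, so W_min = Q_H/COP = Q_H·ΔT/T_H.
W_min = 1040000 × 33.89/294.82 = 119500 kJ.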